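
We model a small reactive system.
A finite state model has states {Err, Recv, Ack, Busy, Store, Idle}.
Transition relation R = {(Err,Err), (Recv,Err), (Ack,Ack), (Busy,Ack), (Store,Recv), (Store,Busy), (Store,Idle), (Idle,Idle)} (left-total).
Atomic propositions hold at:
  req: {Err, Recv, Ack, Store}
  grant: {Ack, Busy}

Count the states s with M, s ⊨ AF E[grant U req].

E[grant U req]: least fixpoint, start Z0 = Sat(req) = {Err, Recv, Ack, Store}, add states in Sat(grant) with some successor in Z. Z1 = {Err, Recv, Ack, Busy, Store}; fixed.
Sat(E[grant U req]) = {Err, Recv, Ack, Busy, Store}
AF E[grant U req]: least fixpoint, start Z0 = {Err, Recv, Ack, Busy, Store}, add states with every successor in Z. Already a fixed point.
Sat(AF E[grant U req]) = {Err, Recv, Ack, Busy, Store}
|Sat(AF E[grant U req])| = |{Err, Recv, Ack, Busy, Store}| = 5.

5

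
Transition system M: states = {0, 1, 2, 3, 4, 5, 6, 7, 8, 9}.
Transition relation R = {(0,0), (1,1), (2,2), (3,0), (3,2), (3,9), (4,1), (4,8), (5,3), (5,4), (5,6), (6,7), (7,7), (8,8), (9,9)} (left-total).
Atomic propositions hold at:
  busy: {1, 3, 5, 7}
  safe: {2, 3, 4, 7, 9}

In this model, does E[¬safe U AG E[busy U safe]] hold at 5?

Yes

Sat(¬safe) = {0, 1, 5, 6, 8}
E[busy U safe]: least fixpoint, start Z0 = Sat(safe) = {2, 3, 4, 7, 9}, add states in Sat(busy) with some successor in Z. Z1 = {2, 3, 4, 5, 7, 9}; fixed.
Sat(E[busy U safe]) = {2, 3, 4, 5, 7, 9}
AG E[busy U safe]: greatest fixpoint, start Z0 = {2, 3, 4, 5, 7, 9}, keep only states in Sat with every successor in Z. Z1 = {2, 7, 9}; fixed.
Sat(AG E[busy U safe]) = {2, 7, 9}
E[¬safe U AG E[busy U safe]]: least fixpoint, start Z0 = Sat(AG E[busy U safe]) = {2, 7, 9}, add states in Sat(¬safe) with some successor in Z. Z1 = {2, 6, 7, 9}; Z2 = {2, 5, 6, 7, 9}; fixed.
Sat(E[¬safe U AG E[busy U safe]]) = {2, 5, 6, 7, 9}
5 ∈ Sat(E[¬safe U AG E[busy U safe]]) = {2, 5, 6, 7, 9}, so the formula holds at 5.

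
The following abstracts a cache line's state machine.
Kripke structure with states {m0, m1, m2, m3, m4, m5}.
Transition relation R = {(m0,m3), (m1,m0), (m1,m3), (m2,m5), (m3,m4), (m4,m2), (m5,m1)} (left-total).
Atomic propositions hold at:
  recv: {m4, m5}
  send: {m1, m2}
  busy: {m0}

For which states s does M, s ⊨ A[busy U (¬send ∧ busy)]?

{m0}

Sat(¬send) = {m0, m3, m4, m5}
Sat(¬send ∧ busy) = {m0}
A[busy U (¬send ∧ busy)]: least fixpoint, start Z0 = Sat((¬send ∧ busy)) = {m0}, add states in Sat(busy) with every successor in Z. Already a fixed point.
Sat(A[busy U (¬send ∧ busy)]) = {m0}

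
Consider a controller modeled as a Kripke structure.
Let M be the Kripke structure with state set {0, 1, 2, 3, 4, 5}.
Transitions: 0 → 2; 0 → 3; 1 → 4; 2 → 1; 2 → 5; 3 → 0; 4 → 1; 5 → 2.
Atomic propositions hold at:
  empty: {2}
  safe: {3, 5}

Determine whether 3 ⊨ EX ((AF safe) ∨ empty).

AF safe: least fixpoint, start Z0 = {3, 5}, add states with every successor in Z. Already a fixed point.
Sat(AF safe) = {3, 5}
Sat((AF safe) ∨ empty) = {2, 3, 5}
Sat(EX ((AF safe) ∨ empty)) = {s : some successor in {2, 3, 5}} = {0, 2, 5}
3 ∉ Sat(EX ((AF safe) ∨ empty)) = {0, 2, 5}, so the formula does not hold at 3.

No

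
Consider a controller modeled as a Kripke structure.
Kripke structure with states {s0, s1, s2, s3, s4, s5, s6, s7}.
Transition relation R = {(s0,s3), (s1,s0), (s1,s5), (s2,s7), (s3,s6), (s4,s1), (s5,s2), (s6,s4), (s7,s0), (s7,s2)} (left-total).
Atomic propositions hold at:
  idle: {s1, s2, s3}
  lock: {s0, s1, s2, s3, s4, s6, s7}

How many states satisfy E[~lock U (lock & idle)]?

Sat(~lock) = {s5}
Sat(lock & idle) = {s1, s2, s3}
E[~lock U (lock & idle)]: least fixpoint, start Z0 = Sat((lock & idle)) = {s1, s2, s3}, add states in Sat(~lock) with some successor in Z. Z1 = {s1, s2, s3, s5}; fixed.
Sat(E[~lock U (lock & idle)]) = {s1, s2, s3, s5}
|Sat(E[~lock U (lock & idle)])| = |{s1, s2, s3, s5}| = 4.

4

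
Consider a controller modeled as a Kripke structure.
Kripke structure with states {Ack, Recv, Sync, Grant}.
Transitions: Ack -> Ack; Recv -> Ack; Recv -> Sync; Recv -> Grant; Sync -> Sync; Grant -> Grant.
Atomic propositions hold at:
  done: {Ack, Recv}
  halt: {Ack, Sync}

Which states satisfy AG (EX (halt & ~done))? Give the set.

Sat(~done) = {Sync, Grant}
Sat(halt & ~done) = {Sync}
Sat(EX (halt & ~done)) = {s : some successor in {Sync}} = {Recv, Sync}
AG (EX (halt & ~done)): greatest fixpoint, start Z0 = {Recv, Sync}, keep only states in Sat with every successor in Z. Z1 = {Sync}; fixed.
Sat(AG (EX (halt & ~done))) = {Sync}

{Sync}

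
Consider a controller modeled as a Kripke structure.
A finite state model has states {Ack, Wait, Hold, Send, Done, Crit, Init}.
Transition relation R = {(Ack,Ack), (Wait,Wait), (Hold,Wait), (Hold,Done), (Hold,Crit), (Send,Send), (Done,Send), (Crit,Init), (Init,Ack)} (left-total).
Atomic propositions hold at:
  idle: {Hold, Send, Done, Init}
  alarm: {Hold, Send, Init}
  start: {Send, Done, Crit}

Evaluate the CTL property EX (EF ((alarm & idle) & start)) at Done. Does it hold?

Yes

Sat(alarm & idle) = {Hold, Send, Init}
Sat((alarm & idle) & start) = {Send}
EF ((alarm & idle) & start): least fixpoint, start Z0 = {Send}, add states with some successor in Z. Z1 = {Send, Done}; Z2 = {Hold, Send, Done}; fixed.
Sat(EF ((alarm & idle) & start)) = {Hold, Send, Done}
Sat(EX (EF ((alarm & idle) & start))) = {s : some successor in {Hold, Send, Done}} = {Hold, Send, Done}
Done ∈ Sat(EX (EF ((alarm & idle) & start))) = {Hold, Send, Done}, so the formula holds at Done.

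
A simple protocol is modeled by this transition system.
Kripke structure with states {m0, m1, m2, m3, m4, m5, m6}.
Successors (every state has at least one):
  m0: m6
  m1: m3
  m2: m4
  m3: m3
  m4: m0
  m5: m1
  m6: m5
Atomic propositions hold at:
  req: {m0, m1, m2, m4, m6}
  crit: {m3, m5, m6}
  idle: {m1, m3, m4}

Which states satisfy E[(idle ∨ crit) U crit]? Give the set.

Sat(idle ∨ crit) = {m1, m3, m4, m5, m6}
E[(idle ∨ crit) U crit]: least fixpoint, start Z0 = Sat(crit) = {m3, m5, m6}, add states in Sat(idle ∨ crit) with some successor in Z. Z1 = {m1, m3, m5, m6}; fixed.
Sat(E[(idle ∨ crit) U crit]) = {m1, m3, m5, m6}

{m1, m3, m5, m6}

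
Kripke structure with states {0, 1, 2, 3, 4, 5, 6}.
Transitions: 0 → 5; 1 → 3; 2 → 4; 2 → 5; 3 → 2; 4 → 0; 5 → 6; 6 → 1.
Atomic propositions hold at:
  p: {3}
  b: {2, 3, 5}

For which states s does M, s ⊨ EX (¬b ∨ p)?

Sat(¬b) = {0, 1, 4, 6}
Sat(¬b ∨ p) = {0, 1, 3, 4, 6}
Sat(EX (¬b ∨ p)) = {s : some successor in {0, 1, 3, 4, 6}} = {1, 2, 4, 5, 6}

{1, 2, 4, 5, 6}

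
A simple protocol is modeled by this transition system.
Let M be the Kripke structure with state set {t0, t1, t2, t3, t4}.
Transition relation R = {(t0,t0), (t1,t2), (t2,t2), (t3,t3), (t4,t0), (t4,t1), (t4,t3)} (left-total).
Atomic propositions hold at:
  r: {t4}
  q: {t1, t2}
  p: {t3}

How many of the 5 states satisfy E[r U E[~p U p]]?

Sat(~p) = {t0, t1, t2, t4}
E[~p U p]: least fixpoint, start Z0 = Sat(p) = {t3}, add states in Sat(~p) with some successor in Z. Z1 = {t3, t4}; fixed.
Sat(E[~p U p]) = {t3, t4}
E[r U E[~p U p]]: least fixpoint, start Z0 = Sat(E[~p U p]) = {t3, t4}, add states in Sat(r) with some successor in Z. Already a fixed point.
Sat(E[r U E[~p U p]]) = {t3, t4}
|Sat(E[r U E[~p U p]])| = |{t3, t4}| = 2.

2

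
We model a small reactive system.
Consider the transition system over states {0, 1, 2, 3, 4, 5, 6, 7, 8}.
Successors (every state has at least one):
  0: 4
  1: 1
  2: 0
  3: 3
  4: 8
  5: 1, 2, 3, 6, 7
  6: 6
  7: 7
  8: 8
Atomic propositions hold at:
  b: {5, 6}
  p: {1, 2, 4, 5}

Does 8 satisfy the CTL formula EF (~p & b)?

Sat(~p) = {0, 3, 6, 7, 8}
Sat(~p & b) = {6}
EF (~p & b): least fixpoint, start Z0 = {6}, add states with some successor in Z. Z1 = {5, 6}; fixed.
Sat(EF (~p & b)) = {5, 6}
8 ∉ Sat(EF (~p & b)) = {5, 6}, so the formula does not hold at 8.

No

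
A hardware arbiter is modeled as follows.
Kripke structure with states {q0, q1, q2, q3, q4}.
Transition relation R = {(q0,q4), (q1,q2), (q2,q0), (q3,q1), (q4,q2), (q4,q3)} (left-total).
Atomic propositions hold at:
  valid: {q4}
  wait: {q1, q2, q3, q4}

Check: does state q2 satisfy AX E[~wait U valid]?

Sat(~wait) = {q0}
E[~wait U valid]: least fixpoint, start Z0 = Sat(valid) = {q4}, add states in Sat(~wait) with some successor in Z. Z1 = {q0, q4}; fixed.
Sat(E[~wait U valid]) = {q0, q4}
Sat(AX E[~wait U valid]) = {s : every successor in {q0, q4}} = {q0, q2}
q2 ∈ Sat(AX E[~wait U valid]) = {q0, q2}, so the formula holds at q2.

Yes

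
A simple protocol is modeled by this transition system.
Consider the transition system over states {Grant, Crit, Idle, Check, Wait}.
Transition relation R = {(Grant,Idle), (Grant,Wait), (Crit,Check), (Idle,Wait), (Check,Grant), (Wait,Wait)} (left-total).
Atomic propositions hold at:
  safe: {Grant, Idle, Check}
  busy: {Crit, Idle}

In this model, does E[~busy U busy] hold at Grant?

Yes

Sat(~busy) = {Grant, Check, Wait}
E[~busy U busy]: least fixpoint, start Z0 = Sat(busy) = {Crit, Idle}, add states in Sat(~busy) with some successor in Z. Z1 = {Grant, Crit, Idle}; Z2 = {Grant, Crit, Idle, Check}; fixed.
Sat(E[~busy U busy]) = {Grant, Crit, Idle, Check}
Grant ∈ Sat(E[~busy U busy]) = {Grant, Crit, Idle, Check}, so the formula holds at Grant.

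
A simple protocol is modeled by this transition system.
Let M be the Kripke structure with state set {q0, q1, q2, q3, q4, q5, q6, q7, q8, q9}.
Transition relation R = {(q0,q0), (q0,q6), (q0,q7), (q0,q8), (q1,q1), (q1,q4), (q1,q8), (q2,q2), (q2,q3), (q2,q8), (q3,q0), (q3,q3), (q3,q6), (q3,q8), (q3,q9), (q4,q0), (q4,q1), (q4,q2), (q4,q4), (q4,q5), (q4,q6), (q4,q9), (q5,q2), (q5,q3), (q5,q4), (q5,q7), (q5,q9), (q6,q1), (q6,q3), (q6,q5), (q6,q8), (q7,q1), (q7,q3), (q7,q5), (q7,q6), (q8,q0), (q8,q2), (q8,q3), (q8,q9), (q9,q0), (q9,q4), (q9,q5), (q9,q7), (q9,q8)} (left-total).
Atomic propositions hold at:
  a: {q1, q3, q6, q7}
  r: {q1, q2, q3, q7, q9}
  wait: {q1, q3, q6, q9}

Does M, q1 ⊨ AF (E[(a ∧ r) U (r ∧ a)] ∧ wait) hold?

Yes

Sat(a ∧ r) = {q1, q3, q7}
Sat(r ∧ a) = {q1, q3, q7}
E[(a ∧ r) U (r ∧ a)]: least fixpoint, start Z0 = Sat((r ∧ a)) = {q1, q3, q7}, add states in Sat(a ∧ r) with some successor in Z. Already a fixed point.
Sat(E[(a ∧ r) U (r ∧ a)]) = {q1, q3, q7}
Sat(E[(a ∧ r) U (r ∧ a)] ∧ wait) = {q1, q3}
AF (E[(a ∧ r) U (r ∧ a)] ∧ wait): least fixpoint, start Z0 = {q1, q3}, add states with every successor in Z. Already a fixed point.
Sat(AF (E[(a ∧ r) U (r ∧ a)] ∧ wait)) = {q1, q3}
q1 ∈ Sat(AF (E[(a ∧ r) U (r ∧ a)] ∧ wait)) = {q1, q3}, so the formula holds at q1.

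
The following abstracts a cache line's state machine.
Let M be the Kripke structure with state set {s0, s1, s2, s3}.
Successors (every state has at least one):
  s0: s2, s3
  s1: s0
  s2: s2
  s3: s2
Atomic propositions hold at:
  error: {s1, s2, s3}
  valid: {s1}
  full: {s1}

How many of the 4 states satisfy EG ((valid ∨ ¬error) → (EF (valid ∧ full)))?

2

Sat(¬error) = {s0}
Sat(valid ∨ ¬error) = {s0, s1}
Sat(valid ∧ full) = {s1}
EF (valid ∧ full): least fixpoint, start Z0 = {s1}, add states with some successor in Z. Already a fixed point.
Sat(EF (valid ∧ full)) = {s1}
Sat((valid ∨ ¬error) → (EF (valid ∧ full))) = {s1, s2, s3}
EG ((valid ∨ ¬error) → (EF (valid ∧ full))): greatest fixpoint, start Z0 = {s1, s2, s3}, keep only states in Sat with some successor in Z. Z1 = {s2, s3}; fixed.
Sat(EG ((valid ∨ ¬error) → (EF (valid ∧ full)))) = {s2, s3}
|Sat(EG ((valid ∨ ¬error) → (EF (valid ∧ full))))| = |{s2, s3}| = 2.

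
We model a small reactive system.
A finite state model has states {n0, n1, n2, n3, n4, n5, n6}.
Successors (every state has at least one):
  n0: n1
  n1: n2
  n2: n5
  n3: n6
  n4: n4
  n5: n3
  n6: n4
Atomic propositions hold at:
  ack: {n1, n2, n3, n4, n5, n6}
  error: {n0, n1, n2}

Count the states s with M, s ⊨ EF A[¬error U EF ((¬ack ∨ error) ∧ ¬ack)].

1

Sat(¬error) = {n3, n4, n5, n6}
Sat(¬ack) = {n0}
Sat(¬ack ∨ error) = {n0, n1, n2}
Sat((¬ack ∨ error) ∧ ¬ack) = {n0}
EF ((¬ack ∨ error) ∧ ¬ack): least fixpoint, start Z0 = {n0}, add states with some successor in Z. Already a fixed point.
Sat(EF ((¬ack ∨ error) ∧ ¬ack)) = {n0}
A[¬error U EF ((¬ack ∨ error) ∧ ¬ack)]: least fixpoint, start Z0 = Sat(EF ((¬ack ∨ error) ∧ ¬ack)) = {n0}, add states in Sat(¬error) with every successor in Z. Already a fixed point.
Sat(A[¬error U EF ((¬ack ∨ error) ∧ ¬ack)]) = {n0}
EF A[¬error U EF ((¬ack ∨ error) ∧ ¬ack)]: least fixpoint, start Z0 = {n0}, add states with some successor in Z. Already a fixed point.
Sat(EF A[¬error U EF ((¬ack ∨ error) ∧ ¬ack)]) = {n0}
|Sat(EF A[¬error U EF ((¬ack ∨ error) ∧ ¬ack)])| = |{n0}| = 1.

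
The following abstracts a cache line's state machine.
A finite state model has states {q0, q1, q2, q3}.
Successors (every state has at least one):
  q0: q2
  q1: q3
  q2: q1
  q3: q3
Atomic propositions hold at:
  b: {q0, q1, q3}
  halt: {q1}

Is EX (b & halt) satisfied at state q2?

Yes

Sat(b & halt) = {q1}
Sat(EX (b & halt)) = {s : some successor in {q1}} = {q2}
q2 ∈ Sat(EX (b & halt)) = {q2}, so the formula holds at q2.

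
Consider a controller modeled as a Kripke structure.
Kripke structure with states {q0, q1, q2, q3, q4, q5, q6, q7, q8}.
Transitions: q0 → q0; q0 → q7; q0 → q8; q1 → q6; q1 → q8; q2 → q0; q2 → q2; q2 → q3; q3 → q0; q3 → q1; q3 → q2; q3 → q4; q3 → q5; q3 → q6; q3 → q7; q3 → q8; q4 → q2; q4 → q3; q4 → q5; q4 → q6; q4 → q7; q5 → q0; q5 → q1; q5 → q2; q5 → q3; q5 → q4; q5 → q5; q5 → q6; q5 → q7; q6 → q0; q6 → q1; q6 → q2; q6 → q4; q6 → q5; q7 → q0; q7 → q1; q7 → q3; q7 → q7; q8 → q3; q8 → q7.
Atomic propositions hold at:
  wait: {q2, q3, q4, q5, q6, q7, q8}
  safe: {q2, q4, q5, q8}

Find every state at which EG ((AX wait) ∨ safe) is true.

Sat(AX wait) = {s : every successor in {q2, q3, q4, q5, q6, q7, q8}} = {q1, q4, q8}
Sat((AX wait) ∨ safe) = {q1, q2, q4, q5, q8}
EG ((AX wait) ∨ safe): greatest fixpoint, start Z0 = {q1, q2, q4, q5, q8}, keep only states in Sat with some successor in Z. Z1 = {q1, q2, q4, q5}; Z2 = {q2, q4, q5}; fixed.
Sat(EG ((AX wait) ∨ safe)) = {q2, q4, q5}

{q2, q4, q5}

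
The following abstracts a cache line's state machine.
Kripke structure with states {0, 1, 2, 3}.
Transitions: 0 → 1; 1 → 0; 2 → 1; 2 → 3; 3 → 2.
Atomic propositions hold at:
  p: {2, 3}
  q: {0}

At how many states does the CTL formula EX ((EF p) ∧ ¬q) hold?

EF p: least fixpoint, start Z0 = {2, 3}, add states with some successor in Z. Already a fixed point.
Sat(EF p) = {2, 3}
Sat(¬q) = {1, 2, 3}
Sat((EF p) ∧ ¬q) = {2, 3}
Sat(EX ((EF p) ∧ ¬q)) = {s : some successor in {2, 3}} = {2, 3}
|Sat(EX ((EF p) ∧ ¬q))| = |{2, 3}| = 2.

2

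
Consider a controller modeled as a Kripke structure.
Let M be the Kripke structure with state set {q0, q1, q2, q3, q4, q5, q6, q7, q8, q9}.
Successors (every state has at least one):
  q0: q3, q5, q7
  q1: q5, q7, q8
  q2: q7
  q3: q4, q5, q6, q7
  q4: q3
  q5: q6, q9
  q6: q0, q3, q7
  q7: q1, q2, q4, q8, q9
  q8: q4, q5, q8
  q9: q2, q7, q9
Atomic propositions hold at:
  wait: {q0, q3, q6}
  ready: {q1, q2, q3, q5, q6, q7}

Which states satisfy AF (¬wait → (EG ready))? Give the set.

{q0, q1, q2, q3, q4, q5, q6, q7}

Sat(¬wait) = {q1, q2, q4, q5, q7, q8, q9}
EG ready: greatest fixpoint, start Z0 = {q1, q2, q3, q5, q6, q7}, keep only states in Sat with some successor in Z. Already a fixed point.
Sat(EG ready) = {q1, q2, q3, q5, q6, q7}
Sat(¬wait → (EG ready)) = {q0, q1, q2, q3, q5, q6, q7}
AF (¬wait → (EG ready)): least fixpoint, start Z0 = {q0, q1, q2, q3, q5, q6, q7}, add states with every successor in Z. Z1 = {q0, q1, q2, q3, q4, q5, q6, q7}; fixed.
Sat(AF (¬wait → (EG ready))) = {q0, q1, q2, q3, q4, q5, q6, q7}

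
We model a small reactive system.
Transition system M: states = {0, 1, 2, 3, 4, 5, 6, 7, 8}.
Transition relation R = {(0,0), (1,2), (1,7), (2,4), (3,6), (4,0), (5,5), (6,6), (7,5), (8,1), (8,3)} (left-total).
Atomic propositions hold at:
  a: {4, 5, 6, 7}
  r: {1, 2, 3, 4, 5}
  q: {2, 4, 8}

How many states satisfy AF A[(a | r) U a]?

Sat(a | r) = {1, 2, 3, 4, 5, 6, 7}
A[(a | r) U a]: least fixpoint, start Z0 = Sat(a) = {4, 5, 6, 7}, add states in Sat(a | r) with every successor in Z. Z1 = {2, 3, 4, 5, 6, 7}; Z2 = {1, 2, 3, 4, 5, 6, 7}; fixed.
Sat(A[(a | r) U a]) = {1, 2, 3, 4, 5, 6, 7}
AF A[(a | r) U a]: least fixpoint, start Z0 = {1, 2, 3, 4, 5, 6, 7}, add states with every successor in Z. Z1 = {1, 2, 3, 4, 5, 6, 7, 8}; fixed.
Sat(AF A[(a | r) U a]) = {1, 2, 3, 4, 5, 6, 7, 8}
|Sat(AF A[(a | r) U a])| = |{1, 2, 3, 4, 5, 6, 7, 8}| = 8.

8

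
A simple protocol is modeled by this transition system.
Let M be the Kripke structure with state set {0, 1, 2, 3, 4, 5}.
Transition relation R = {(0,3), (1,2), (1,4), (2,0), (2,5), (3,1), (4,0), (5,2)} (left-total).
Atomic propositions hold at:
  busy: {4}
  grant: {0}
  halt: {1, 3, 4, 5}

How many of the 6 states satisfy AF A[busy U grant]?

2

A[busy U grant]: least fixpoint, start Z0 = Sat(grant) = {0}, add states in Sat(busy) with every successor in Z. Z1 = {0, 4}; fixed.
Sat(A[busy U grant]) = {0, 4}
AF A[busy U grant]: least fixpoint, start Z0 = {0, 4}, add states with every successor in Z. Already a fixed point.
Sat(AF A[busy U grant]) = {0, 4}
|Sat(AF A[busy U grant])| = |{0, 4}| = 2.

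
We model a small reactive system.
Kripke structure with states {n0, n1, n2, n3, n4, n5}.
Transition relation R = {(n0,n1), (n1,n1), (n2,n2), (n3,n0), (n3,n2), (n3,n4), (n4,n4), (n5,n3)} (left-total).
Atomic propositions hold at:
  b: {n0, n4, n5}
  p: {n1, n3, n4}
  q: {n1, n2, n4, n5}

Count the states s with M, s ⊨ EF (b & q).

Sat(b & q) = {n4, n5}
EF (b & q): least fixpoint, start Z0 = {n4, n5}, add states with some successor in Z. Z1 = {n3, n4, n5}; fixed.
Sat(EF (b & q)) = {n3, n4, n5}
|Sat(EF (b & q))| = |{n3, n4, n5}| = 3.

3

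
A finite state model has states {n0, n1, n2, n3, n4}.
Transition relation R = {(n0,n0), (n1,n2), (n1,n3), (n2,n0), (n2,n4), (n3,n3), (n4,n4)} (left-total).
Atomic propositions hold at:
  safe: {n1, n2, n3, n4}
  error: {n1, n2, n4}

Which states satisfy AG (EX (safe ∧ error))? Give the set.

Sat(safe ∧ error) = {n1, n2, n4}
Sat(EX (safe ∧ error)) = {s : some successor in {n1, n2, n4}} = {n1, n2, n4}
AG (EX (safe ∧ error)): greatest fixpoint, start Z0 = {n1, n2, n4}, keep only states in Sat with every successor in Z. Z1 = {n4}; fixed.
Sat(AG (EX (safe ∧ error))) = {n4}

{n4}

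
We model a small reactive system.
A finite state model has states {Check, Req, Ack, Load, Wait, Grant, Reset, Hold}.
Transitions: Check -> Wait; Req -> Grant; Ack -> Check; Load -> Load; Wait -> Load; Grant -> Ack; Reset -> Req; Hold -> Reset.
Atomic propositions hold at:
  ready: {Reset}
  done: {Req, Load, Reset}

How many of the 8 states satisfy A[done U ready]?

1

A[done U ready]: least fixpoint, start Z0 = Sat(ready) = {Reset}, add states in Sat(done) with every successor in Z. Already a fixed point.
Sat(A[done U ready]) = {Reset}
|Sat(A[done U ready])| = |{Reset}| = 1.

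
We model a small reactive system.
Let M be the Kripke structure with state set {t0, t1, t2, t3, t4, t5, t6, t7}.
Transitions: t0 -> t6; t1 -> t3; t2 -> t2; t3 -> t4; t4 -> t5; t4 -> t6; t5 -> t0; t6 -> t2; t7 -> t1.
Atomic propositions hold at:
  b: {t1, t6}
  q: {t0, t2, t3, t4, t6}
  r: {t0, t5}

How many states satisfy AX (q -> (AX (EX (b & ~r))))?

Sat(~r) = {t1, t2, t3, t4, t6, t7}
Sat(b & ~r) = {t1, t6}
Sat(EX (b & ~r)) = {s : some successor in {t1, t6}} = {t0, t4, t7}
Sat(AX (EX (b & ~r))) = {s : every successor in {t0, t4, t7}} = {t3, t5}
Sat(q -> (AX (EX (b & ~r)))) = {t1, t3, t5, t7}
Sat(AX (q -> (AX (EX (b & ~r))))) = {s : every successor in {t1, t3, t5, t7}} = {t1, t7}
|Sat(AX (q -> (AX (EX (b & ~r)))))| = |{t1, t7}| = 2.

2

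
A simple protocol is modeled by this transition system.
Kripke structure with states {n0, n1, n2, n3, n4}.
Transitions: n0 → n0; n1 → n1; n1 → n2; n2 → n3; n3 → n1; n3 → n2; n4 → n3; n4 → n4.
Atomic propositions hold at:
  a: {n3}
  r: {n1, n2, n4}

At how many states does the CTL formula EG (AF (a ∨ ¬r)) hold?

3

Sat(¬r) = {n0, n3}
Sat(a ∨ ¬r) = {n0, n3}
AF (a ∨ ¬r): least fixpoint, start Z0 = {n0, n3}, add states with every successor in Z. Z1 = {n0, n2, n3}; fixed.
Sat(AF (a ∨ ¬r)) = {n0, n2, n3}
EG (AF (a ∨ ¬r)): greatest fixpoint, start Z0 = {n0, n2, n3}, keep only states in Sat with some successor in Z. Already a fixed point.
Sat(EG (AF (a ∨ ¬r))) = {n0, n2, n3}
|Sat(EG (AF (a ∨ ¬r)))| = |{n0, n2, n3}| = 3.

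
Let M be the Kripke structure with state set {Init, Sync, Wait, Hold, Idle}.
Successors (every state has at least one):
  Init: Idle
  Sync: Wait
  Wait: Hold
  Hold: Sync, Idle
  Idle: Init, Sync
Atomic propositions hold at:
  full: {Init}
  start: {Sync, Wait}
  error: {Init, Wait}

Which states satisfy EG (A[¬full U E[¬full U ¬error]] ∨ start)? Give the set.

{Sync, Wait, Hold, Idle}

Sat(¬full) = {Sync, Wait, Hold, Idle}
Sat(¬error) = {Sync, Hold, Idle}
E[¬full U ¬error]: least fixpoint, start Z0 = Sat(¬error) = {Sync, Hold, Idle}, add states in Sat(¬full) with some successor in Z. Z1 = {Sync, Wait, Hold, Idle}; fixed.
Sat(E[¬full U ¬error]) = {Sync, Wait, Hold, Idle}
A[¬full U E[¬full U ¬error]]: least fixpoint, start Z0 = Sat(E[¬full U ¬error]) = {Sync, Wait, Hold, Idle}, add states in Sat(¬full) with every successor in Z. Already a fixed point.
Sat(A[¬full U E[¬full U ¬error]]) = {Sync, Wait, Hold, Idle}
Sat(A[¬full U E[¬full U ¬error]] ∨ start) = {Sync, Wait, Hold, Idle}
EG (A[¬full U E[¬full U ¬error]] ∨ start): greatest fixpoint, start Z0 = {Sync, Wait, Hold, Idle}, keep only states in Sat with some successor in Z. Already a fixed point.
Sat(EG (A[¬full U E[¬full U ¬error]] ∨ start)) = {Sync, Wait, Hold, Idle}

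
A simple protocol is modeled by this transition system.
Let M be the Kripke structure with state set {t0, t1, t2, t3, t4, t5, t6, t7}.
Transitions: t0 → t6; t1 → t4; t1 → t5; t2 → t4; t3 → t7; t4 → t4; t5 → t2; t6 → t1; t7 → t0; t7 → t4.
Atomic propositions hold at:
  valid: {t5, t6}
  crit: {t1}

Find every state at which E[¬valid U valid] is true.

Sat(¬valid) = {t0, t1, t2, t3, t4, t7}
E[¬valid U valid]: least fixpoint, start Z0 = Sat(valid) = {t5, t6}, add states in Sat(¬valid) with some successor in Z. Z1 = {t0, t1, t5, t6}; Z2 = {t0, t1, t5, t6, t7}; Z3 = {t0, t1, t3, t5, t6, t7}; fixed.
Sat(E[¬valid U valid]) = {t0, t1, t3, t5, t6, t7}

{t0, t1, t3, t5, t6, t7}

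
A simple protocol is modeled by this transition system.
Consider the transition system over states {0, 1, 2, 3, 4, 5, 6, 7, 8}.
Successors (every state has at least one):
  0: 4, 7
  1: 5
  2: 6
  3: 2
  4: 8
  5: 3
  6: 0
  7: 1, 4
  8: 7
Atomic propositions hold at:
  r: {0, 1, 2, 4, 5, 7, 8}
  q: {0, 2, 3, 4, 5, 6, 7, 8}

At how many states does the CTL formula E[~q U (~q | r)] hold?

7

Sat(~q) = {1}
Sat(~q | r) = {0, 1, 2, 4, 5, 7, 8}
E[~q U (~q | r)]: least fixpoint, start Z0 = Sat((~q | r)) = {0, 1, 2, 4, 5, 7, 8}, add states in Sat(~q) with some successor in Z. Already a fixed point.
Sat(E[~q U (~q | r)]) = {0, 1, 2, 4, 5, 7, 8}
|Sat(E[~q U (~q | r)])| = |{0, 1, 2, 4, 5, 7, 8}| = 7.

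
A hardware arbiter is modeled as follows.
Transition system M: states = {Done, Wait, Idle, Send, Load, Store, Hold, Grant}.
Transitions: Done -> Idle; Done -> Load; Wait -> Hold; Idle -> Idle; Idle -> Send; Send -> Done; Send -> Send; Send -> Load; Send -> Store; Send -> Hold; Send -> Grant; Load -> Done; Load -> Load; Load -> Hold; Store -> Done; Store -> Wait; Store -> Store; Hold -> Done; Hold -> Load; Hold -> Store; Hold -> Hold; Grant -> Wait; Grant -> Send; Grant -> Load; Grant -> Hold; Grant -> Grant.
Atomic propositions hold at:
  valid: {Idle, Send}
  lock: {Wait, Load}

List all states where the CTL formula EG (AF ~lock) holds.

{Done, Wait, Idle, Send, Store, Hold, Grant}

Sat(~lock) = {Done, Idle, Send, Store, Hold, Grant}
AF ~lock: least fixpoint, start Z0 = {Done, Idle, Send, Store, Hold, Grant}, add states with every successor in Z. Z1 = {Done, Wait, Idle, Send, Store, Hold, Grant}; fixed.
Sat(AF ~lock) = {Done, Wait, Idle, Send, Store, Hold, Grant}
EG (AF ~lock): greatest fixpoint, start Z0 = {Done, Wait, Idle, Send, Store, Hold, Grant}, keep only states in Sat with some successor in Z. Already a fixed point.
Sat(EG (AF ~lock)) = {Done, Wait, Idle, Send, Store, Hold, Grant}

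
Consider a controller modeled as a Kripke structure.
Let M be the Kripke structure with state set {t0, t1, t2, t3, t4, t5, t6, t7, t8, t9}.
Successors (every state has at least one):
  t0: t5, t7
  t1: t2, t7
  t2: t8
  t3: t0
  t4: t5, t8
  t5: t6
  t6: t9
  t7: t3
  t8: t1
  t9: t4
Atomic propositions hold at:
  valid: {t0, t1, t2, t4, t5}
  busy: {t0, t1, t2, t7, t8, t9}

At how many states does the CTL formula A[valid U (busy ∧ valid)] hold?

3

Sat(busy ∧ valid) = {t0, t1, t2}
A[valid U (busy ∧ valid)]: least fixpoint, start Z0 = Sat((busy ∧ valid)) = {t0, t1, t2}, add states in Sat(valid) with every successor in Z. Already a fixed point.
Sat(A[valid U (busy ∧ valid)]) = {t0, t1, t2}
|Sat(A[valid U (busy ∧ valid)])| = |{t0, t1, t2}| = 3.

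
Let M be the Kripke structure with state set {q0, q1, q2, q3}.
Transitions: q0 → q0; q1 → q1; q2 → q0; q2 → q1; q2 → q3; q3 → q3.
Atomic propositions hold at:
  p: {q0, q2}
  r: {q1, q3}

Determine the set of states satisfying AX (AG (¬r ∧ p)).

{q0}

Sat(¬r) = {q0, q2}
Sat(¬r ∧ p) = {q0, q2}
AG (¬r ∧ p): greatest fixpoint, start Z0 = {q0, q2}, keep only states in Sat with every successor in Z. Z1 = {q0}; fixed.
Sat(AG (¬r ∧ p)) = {q0}
Sat(AX (AG (¬r ∧ p))) = {s : every successor in {q0}} = {q0}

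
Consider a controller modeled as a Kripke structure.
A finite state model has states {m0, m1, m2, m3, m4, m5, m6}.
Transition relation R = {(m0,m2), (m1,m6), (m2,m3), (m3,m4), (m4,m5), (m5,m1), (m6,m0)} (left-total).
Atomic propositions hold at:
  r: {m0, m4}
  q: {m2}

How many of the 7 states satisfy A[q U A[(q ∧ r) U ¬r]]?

5

Sat(q ∧ r) = ∅
Sat(¬r) = {m1, m2, m3, m5, m6}
A[(q ∧ r) U ¬r]: least fixpoint, start Z0 = Sat(¬r) = {m1, m2, m3, m5, m6}, add states in Sat(q ∧ r) with every successor in Z. Already a fixed point.
Sat(A[(q ∧ r) U ¬r]) = {m1, m2, m3, m5, m6}
A[q U A[(q ∧ r) U ¬r]]: least fixpoint, start Z0 = Sat(A[(q ∧ r) U ¬r]) = {m1, m2, m3, m5, m6}, add states in Sat(q) with every successor in Z. Already a fixed point.
Sat(A[q U A[(q ∧ r) U ¬r]]) = {m1, m2, m3, m5, m6}
|Sat(A[q U A[(q ∧ r) U ¬r]])| = |{m1, m2, m3, m5, m6}| = 5.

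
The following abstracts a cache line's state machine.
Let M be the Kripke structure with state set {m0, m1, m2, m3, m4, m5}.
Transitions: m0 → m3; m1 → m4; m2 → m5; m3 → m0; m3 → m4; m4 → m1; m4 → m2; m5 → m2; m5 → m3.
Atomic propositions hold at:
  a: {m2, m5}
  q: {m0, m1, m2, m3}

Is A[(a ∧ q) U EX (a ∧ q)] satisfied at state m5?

Sat(a ∧ q) = {m2}
Sat(EX (a ∧ q)) = {s : some successor in {m2}} = {m4, m5}
A[(a ∧ q) U EX (a ∧ q)]: least fixpoint, start Z0 = Sat(EX (a ∧ q)) = {m4, m5}, add states in Sat(a ∧ q) with every successor in Z. Z1 = {m2, m4, m5}; fixed.
Sat(A[(a ∧ q) U EX (a ∧ q)]) = {m2, m4, m5}
m5 ∈ Sat(A[(a ∧ q) U EX (a ∧ q)]) = {m2, m4, m5}, so the formula holds at m5.

Yes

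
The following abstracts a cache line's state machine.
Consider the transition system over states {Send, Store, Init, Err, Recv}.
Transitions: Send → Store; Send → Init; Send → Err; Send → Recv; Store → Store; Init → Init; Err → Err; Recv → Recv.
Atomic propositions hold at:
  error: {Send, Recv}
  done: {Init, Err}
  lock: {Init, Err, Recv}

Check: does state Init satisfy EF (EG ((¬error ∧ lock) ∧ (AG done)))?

Yes

Sat(¬error) = {Store, Init, Err}
Sat(¬error ∧ lock) = {Init, Err}
AG done: greatest fixpoint, start Z0 = {Init, Err}, keep only states in Sat with every successor in Z. Already a fixed point.
Sat(AG done) = {Init, Err}
Sat((¬error ∧ lock) ∧ (AG done)) = {Init, Err}
EG ((¬error ∧ lock) ∧ (AG done)): greatest fixpoint, start Z0 = {Init, Err}, keep only states in Sat with some successor in Z. Already a fixed point.
Sat(EG ((¬error ∧ lock) ∧ (AG done))) = {Init, Err}
EF (EG ((¬error ∧ lock) ∧ (AG done))): least fixpoint, start Z0 = {Init, Err}, add states with some successor in Z. Z1 = {Send, Init, Err}; fixed.
Sat(EF (EG ((¬error ∧ lock) ∧ (AG done)))) = {Send, Init, Err}
Init ∈ Sat(EF (EG ((¬error ∧ lock) ∧ (AG done)))) = {Send, Init, Err}, so the formula holds at Init.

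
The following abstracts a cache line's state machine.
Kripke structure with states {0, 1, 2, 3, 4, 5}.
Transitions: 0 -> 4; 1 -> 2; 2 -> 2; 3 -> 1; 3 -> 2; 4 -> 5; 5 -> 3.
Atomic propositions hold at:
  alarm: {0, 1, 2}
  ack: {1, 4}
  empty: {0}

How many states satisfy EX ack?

2

Sat(EX ack) = {s : some successor in {1, 4}} = {0, 3}
|Sat(EX ack)| = |{0, 3}| = 2.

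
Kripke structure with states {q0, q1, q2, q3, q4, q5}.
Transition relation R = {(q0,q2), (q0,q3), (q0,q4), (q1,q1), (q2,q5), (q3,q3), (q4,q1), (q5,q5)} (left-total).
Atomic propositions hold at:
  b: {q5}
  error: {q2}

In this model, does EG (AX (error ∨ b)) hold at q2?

Sat(error ∨ b) = {q2, q5}
Sat(AX (error ∨ b)) = {s : every successor in {q2, q5}} = {q2, q5}
EG (AX (error ∨ b)): greatest fixpoint, start Z0 = {q2, q5}, keep only states in Sat with some successor in Z. Already a fixed point.
Sat(EG (AX (error ∨ b))) = {q2, q5}
q2 ∈ Sat(EG (AX (error ∨ b))) = {q2, q5}, so the formula holds at q2.

Yes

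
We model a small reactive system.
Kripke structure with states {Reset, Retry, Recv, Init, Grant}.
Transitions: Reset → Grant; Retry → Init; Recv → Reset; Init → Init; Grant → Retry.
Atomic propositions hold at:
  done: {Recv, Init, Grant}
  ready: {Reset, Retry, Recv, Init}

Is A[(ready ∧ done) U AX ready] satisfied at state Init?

Sat(ready ∧ done) = {Recv, Init}
Sat(AX ready) = {s : every successor in {Reset, Retry, Recv, Init}} = {Retry, Recv, Init, Grant}
A[(ready ∧ done) U AX ready]: least fixpoint, start Z0 = Sat(AX ready) = {Retry, Recv, Init, Grant}, add states in Sat(ready ∧ done) with every successor in Z. Already a fixed point.
Sat(A[(ready ∧ done) U AX ready]) = {Retry, Recv, Init, Grant}
Init ∈ Sat(A[(ready ∧ done) U AX ready]) = {Retry, Recv, Init, Grant}, so the formula holds at Init.

Yes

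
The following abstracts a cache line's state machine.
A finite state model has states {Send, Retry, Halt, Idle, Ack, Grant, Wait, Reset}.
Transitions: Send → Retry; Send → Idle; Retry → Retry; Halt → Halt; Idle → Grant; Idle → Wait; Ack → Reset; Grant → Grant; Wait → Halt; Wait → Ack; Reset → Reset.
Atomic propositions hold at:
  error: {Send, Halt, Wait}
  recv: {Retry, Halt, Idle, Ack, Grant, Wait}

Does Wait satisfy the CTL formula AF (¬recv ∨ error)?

Sat(¬recv) = {Send, Reset}
Sat(¬recv ∨ error) = {Send, Halt, Wait, Reset}
AF (¬recv ∨ error): least fixpoint, start Z0 = {Send, Halt, Wait, Reset}, add states with every successor in Z. Z1 = {Send, Halt, Ack, Wait, Reset}; fixed.
Sat(AF (¬recv ∨ error)) = {Send, Halt, Ack, Wait, Reset}
Wait ∈ Sat(AF (¬recv ∨ error)) = {Send, Halt, Ack, Wait, Reset}, so the formula holds at Wait.

Yes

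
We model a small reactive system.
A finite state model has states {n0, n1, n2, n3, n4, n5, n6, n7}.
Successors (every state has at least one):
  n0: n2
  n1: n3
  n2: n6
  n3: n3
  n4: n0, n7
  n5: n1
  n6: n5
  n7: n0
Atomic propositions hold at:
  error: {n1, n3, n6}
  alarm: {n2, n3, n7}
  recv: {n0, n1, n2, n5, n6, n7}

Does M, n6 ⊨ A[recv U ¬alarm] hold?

Sat(¬alarm) = {n0, n1, n4, n5, n6}
A[recv U ¬alarm]: least fixpoint, start Z0 = Sat(¬alarm) = {n0, n1, n4, n5, n6}, add states in Sat(recv) with every successor in Z. Z1 = {n0, n1, n2, n4, n5, n6, n7}; fixed.
Sat(A[recv U ¬alarm]) = {n0, n1, n2, n4, n5, n6, n7}
n6 ∈ Sat(A[recv U ¬alarm]) = {n0, n1, n2, n4, n5, n6, n7}, so the formula holds at n6.

Yes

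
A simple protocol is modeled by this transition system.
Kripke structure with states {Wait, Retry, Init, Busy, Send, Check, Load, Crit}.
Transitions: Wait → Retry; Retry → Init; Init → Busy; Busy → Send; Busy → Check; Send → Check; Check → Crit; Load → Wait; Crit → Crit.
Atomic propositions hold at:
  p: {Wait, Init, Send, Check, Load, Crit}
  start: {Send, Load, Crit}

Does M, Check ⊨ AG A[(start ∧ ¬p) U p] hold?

Sat(¬p) = {Retry, Busy}
Sat(start ∧ ¬p) = ∅
A[(start ∧ ¬p) U p]: least fixpoint, start Z0 = Sat(p) = {Wait, Init, Send, Check, Load, Crit}, add states in Sat(start ∧ ¬p) with every successor in Z. Already a fixed point.
Sat(A[(start ∧ ¬p) U p]) = {Wait, Init, Send, Check, Load, Crit}
AG A[(start ∧ ¬p) U p]: greatest fixpoint, start Z0 = {Wait, Init, Send, Check, Load, Crit}, keep only states in Sat with every successor in Z. Z1 = {Send, Check, Load, Crit}; Z2 = {Send, Check, Crit}; fixed.
Sat(AG A[(start ∧ ¬p) U p]) = {Send, Check, Crit}
Check ∈ Sat(AG A[(start ∧ ¬p) U p]) = {Send, Check, Crit}, so the formula holds at Check.

Yes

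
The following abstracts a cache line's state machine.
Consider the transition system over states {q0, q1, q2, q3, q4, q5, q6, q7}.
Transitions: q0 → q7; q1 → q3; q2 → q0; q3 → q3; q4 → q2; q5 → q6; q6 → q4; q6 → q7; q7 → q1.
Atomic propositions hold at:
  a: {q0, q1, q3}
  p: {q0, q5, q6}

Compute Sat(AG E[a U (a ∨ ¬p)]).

{q0, q1, q2, q3, q4, q7}

Sat(¬p) = {q1, q2, q3, q4, q7}
Sat(a ∨ ¬p) = {q0, q1, q2, q3, q4, q7}
E[a U (a ∨ ¬p)]: least fixpoint, start Z0 = Sat((a ∨ ¬p)) = {q0, q1, q2, q3, q4, q7}, add states in Sat(a) with some successor in Z. Already a fixed point.
Sat(E[a U (a ∨ ¬p)]) = {q0, q1, q2, q3, q4, q7}
AG E[a U (a ∨ ¬p)]: greatest fixpoint, start Z0 = {q0, q1, q2, q3, q4, q7}, keep only states in Sat with every successor in Z. Already a fixed point.
Sat(AG E[a U (a ∨ ¬p)]) = {q0, q1, q2, q3, q4, q7}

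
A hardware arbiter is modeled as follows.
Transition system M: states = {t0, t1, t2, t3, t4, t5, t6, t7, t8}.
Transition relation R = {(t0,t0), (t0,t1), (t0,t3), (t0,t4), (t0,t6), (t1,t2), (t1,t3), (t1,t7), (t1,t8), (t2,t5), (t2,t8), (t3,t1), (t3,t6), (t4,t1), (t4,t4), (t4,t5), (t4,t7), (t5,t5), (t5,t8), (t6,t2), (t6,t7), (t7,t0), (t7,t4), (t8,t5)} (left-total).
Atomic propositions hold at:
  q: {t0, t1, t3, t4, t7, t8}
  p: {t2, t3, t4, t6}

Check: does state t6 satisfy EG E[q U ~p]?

Sat(~p) = {t0, t1, t5, t7, t8}
E[q U ~p]: least fixpoint, start Z0 = Sat(~p) = {t0, t1, t5, t7, t8}, add states in Sat(q) with some successor in Z. Z1 = {t0, t1, t3, t4, t5, t7, t8}; fixed.
Sat(E[q U ~p]) = {t0, t1, t3, t4, t5, t7, t8}
EG E[q U ~p]: greatest fixpoint, start Z0 = {t0, t1, t3, t4, t5, t7, t8}, keep only states in Sat with some successor in Z. Already a fixed point.
Sat(EG E[q U ~p]) = {t0, t1, t3, t4, t5, t7, t8}
t6 ∉ Sat(EG E[q U ~p]) = {t0, t1, t3, t4, t5, t7, t8}, so the formula does not hold at t6.

No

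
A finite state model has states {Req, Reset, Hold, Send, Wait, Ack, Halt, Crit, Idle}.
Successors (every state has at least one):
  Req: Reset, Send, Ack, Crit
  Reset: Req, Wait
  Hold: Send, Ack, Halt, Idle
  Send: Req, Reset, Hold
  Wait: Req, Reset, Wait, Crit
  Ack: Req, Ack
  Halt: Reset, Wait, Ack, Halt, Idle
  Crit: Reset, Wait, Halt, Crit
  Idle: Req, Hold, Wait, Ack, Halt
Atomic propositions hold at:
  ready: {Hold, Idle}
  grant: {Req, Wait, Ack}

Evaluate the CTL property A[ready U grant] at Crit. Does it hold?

No

A[ready U grant]: least fixpoint, start Z0 = Sat(grant) = {Req, Wait, Ack}, add states in Sat(ready) with every successor in Z. Already a fixed point.
Sat(A[ready U grant]) = {Req, Wait, Ack}
Crit ∉ Sat(A[ready U grant]) = {Req, Wait, Ack}, so the formula does not hold at Crit.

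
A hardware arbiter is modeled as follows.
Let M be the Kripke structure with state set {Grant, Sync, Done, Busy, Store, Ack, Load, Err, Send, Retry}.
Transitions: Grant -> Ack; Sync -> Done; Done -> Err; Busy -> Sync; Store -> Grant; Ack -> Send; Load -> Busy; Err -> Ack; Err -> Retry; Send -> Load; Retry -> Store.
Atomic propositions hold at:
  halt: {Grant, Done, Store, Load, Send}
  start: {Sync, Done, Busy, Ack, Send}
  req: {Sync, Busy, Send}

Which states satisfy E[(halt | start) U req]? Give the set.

Sat(halt | start) = {Grant, Sync, Done, Busy, Store, Ack, Load, Send}
E[(halt | start) U req]: least fixpoint, start Z0 = Sat(req) = {Sync, Busy, Send}, add states in Sat(halt | start) with some successor in Z. Z1 = {Sync, Busy, Ack, Load, Send}; Z2 = {Grant, Sync, Busy, Ack, Load, Send}; Z3 = {Grant, Sync, Busy, Store, Ack, Load, Send}; fixed.
Sat(E[(halt | start) U req]) = {Grant, Sync, Busy, Store, Ack, Load, Send}

{Grant, Sync, Busy, Store, Ack, Load, Send}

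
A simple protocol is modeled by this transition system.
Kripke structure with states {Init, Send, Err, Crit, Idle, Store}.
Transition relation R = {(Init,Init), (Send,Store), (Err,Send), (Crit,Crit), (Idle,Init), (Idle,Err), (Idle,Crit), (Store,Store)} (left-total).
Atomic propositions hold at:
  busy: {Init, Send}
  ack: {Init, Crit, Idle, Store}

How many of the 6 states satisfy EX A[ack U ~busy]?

Sat(~busy) = {Err, Crit, Idle, Store}
A[ack U ~busy]: least fixpoint, start Z0 = Sat(~busy) = {Err, Crit, Idle, Store}, add states in Sat(ack) with every successor in Z. Already a fixed point.
Sat(A[ack U ~busy]) = {Err, Crit, Idle, Store}
Sat(EX A[ack U ~busy]) = {s : some successor in {Err, Crit, Idle, Store}} = {Send, Crit, Idle, Store}
|Sat(EX A[ack U ~busy])| = |{Send, Crit, Idle, Store}| = 4.

4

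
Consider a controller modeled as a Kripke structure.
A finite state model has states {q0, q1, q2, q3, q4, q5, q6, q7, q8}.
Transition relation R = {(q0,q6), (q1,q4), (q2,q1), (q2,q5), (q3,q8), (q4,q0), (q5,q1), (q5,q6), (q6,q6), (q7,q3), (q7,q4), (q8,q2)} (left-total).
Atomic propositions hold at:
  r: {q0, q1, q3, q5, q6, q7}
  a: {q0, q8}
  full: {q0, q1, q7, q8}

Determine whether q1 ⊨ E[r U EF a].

Yes

EF a: least fixpoint, start Z0 = {q0, q8}, add states with some successor in Z. Z1 = {q0, q3, q4, q8}; Z2 = {q0, q1, q3, q4, q7, q8}; Z3 = {q0, q1, q2, q3, q4, q5, q7, q8}; fixed.
Sat(EF a) = {q0, q1, q2, q3, q4, q5, q7, q8}
E[r U EF a]: least fixpoint, start Z0 = Sat(EF a) = {q0, q1, q2, q3, q4, q5, q7, q8}, add states in Sat(r) with some successor in Z. Already a fixed point.
Sat(E[r U EF a]) = {q0, q1, q2, q3, q4, q5, q7, q8}
q1 ∈ Sat(E[r U EF a]) = {q0, q1, q2, q3, q4, q5, q7, q8}, so the formula holds at q1.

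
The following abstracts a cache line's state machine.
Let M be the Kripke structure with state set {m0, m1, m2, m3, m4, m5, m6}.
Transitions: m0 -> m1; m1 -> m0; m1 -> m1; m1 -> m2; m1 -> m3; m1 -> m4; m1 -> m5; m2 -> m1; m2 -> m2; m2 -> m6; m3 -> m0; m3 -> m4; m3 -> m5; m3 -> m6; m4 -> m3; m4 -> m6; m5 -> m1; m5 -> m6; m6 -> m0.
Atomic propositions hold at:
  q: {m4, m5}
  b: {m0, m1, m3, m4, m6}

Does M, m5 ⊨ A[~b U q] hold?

Sat(~b) = {m2, m5}
A[~b U q]: least fixpoint, start Z0 = Sat(q) = {m4, m5}, add states in Sat(~b) with every successor in Z. Already a fixed point.
Sat(A[~b U q]) = {m4, m5}
m5 ∈ Sat(A[~b U q]) = {m4, m5}, so the formula holds at m5.

Yes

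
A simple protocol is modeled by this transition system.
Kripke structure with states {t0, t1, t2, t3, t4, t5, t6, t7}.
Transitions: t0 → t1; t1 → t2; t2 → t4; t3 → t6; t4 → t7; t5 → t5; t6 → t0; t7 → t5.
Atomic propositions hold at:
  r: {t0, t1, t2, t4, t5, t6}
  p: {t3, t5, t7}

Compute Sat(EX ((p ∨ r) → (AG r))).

{t5, t7}

Sat(p ∨ r) = {t0, t1, t2, t3, t4, t5, t6, t7}
AG r: greatest fixpoint, start Z0 = {t0, t1, t2, t4, t5, t6}, keep only states in Sat with every successor in Z. Z1 = {t0, t1, t2, t5, t6}; Z2 = {t0, t1, t5, t6}; Z3 = {t0, t5, t6}; Z4 = {t5, t6}; Z5 = {t5}; fixed.
Sat(AG r) = {t5}
Sat((p ∨ r) → (AG r)) = {t5}
Sat(EX ((p ∨ r) → (AG r))) = {s : some successor in {t5}} = {t5, t7}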